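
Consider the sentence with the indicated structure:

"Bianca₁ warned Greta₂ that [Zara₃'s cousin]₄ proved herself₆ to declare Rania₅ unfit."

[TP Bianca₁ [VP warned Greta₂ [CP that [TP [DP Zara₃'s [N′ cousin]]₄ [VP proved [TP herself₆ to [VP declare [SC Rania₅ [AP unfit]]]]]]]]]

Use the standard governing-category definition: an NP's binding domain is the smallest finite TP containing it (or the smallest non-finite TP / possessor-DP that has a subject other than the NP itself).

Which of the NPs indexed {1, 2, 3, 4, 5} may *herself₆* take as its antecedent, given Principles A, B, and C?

{4}

*herself* is an anaphor, so Principle A applies: it must be bound in its binding domain.
Binding domain of *herself₆*: the embedded TP, whose subject is [Zara₃'s cousin]₄.
*Bianca₁* c-commands the anaphor but is outside its binding domain → cannot satisfy Principle A.
*Greta₂* c-commands the anaphor but is outside its binding domain → cannot satisfy Principle A.
*Zara₃* does not c-command the anaphor → cannot bind it.
*[Zara₃'s cousin]₄* c-commands the anaphor within its binding domain → licit binder.
*Rania₅* does not c-command the anaphor → cannot bind it.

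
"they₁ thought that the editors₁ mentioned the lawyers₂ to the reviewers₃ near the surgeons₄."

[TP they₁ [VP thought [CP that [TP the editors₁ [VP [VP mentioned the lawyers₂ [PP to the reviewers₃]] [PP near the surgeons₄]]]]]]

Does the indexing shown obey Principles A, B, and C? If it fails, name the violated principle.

The two coindexed NPs are *they₁* and *the editors₁*.
*the editors₁* is an R-expression. Principle C requires it to be free everywhere.
*they₁* c-commands it and carries the same index.
The R-expression is bound → Principle C violation.

Principle C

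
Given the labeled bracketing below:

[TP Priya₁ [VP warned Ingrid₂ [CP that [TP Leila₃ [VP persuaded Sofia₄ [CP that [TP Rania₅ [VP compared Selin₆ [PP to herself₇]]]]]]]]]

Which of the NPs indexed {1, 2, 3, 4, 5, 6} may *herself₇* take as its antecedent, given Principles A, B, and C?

{5, 6}

*herself* is an anaphor, so Principle A applies: it must be bound in its binding domain.
Binding domain of *herself₇*: the embedded TP, whose subject is Rania₅.
*Priya₁* c-commands the anaphor but is outside its binding domain → cannot satisfy Principle A.
*Ingrid₂* c-commands the anaphor but is outside its binding domain → cannot satisfy Principle A.
*Leila₃* c-commands the anaphor but is outside its binding domain → cannot satisfy Principle A.
*Sofia₄* c-commands the anaphor but is outside its binding domain → cannot satisfy Principle A.
*Rania₅* c-commands the anaphor within its binding domain → licit binder.
*Selin₆* c-commands the anaphor within its binding domain → licit binder.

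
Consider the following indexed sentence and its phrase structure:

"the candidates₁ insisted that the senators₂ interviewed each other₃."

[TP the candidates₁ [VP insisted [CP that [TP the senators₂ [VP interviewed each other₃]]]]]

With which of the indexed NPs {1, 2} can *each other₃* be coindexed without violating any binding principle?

*each other* is an anaphor, so Principle A applies: it must be bound in its binding domain.
Binding domain of *each other₃*: the embedded TP, whose subject is the senators₂.
*the candidates₁* c-commands the anaphor but is outside its binding domain → cannot satisfy Principle A.
*the senators₂* c-commands the anaphor within its binding domain → licit binder.

{2}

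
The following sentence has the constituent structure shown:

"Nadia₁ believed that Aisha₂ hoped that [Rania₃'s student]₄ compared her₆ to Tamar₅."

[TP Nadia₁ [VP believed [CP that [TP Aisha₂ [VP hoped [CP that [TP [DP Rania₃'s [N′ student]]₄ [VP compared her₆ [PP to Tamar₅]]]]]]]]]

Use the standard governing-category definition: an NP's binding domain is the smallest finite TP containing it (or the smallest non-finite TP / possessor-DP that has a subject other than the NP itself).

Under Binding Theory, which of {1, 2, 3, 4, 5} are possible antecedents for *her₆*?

*her* is a pronoun, so Principle B applies: it must be free in its binding domain.
Binding domain of *her₆*: the embedded TP, whose subject is [Rania₃'s student]₄.
*Nadia₁* c-commands the pronoun but from outside its binding domain, and is not c-commanded by it → coindexation permitted.
*Aisha₂* c-commands the pronoun but from outside its binding domain, and is not c-commanded by it → coindexation permitted.
*Rania₃* and the pronoun do not c-command one another → neither Principle B nor Principle C is at stake; coindexation permitted.
*[Rania₃'s student]₄* c-commands the pronoun within its binding domain → coindexation would violate Principle B.
*Tamar₅*: the pronoun c-commands this R-expression → coindexation would violate Principle C on *Tamar₅*.

{1, 2, 3}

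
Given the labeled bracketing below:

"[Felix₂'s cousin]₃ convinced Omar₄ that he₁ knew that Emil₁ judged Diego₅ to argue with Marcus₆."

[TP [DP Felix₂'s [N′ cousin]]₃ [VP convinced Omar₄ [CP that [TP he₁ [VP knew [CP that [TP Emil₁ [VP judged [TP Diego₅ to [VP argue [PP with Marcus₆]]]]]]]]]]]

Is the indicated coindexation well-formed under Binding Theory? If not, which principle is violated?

Principle C

The two coindexed NPs are *he₁* and *Emil₁*.
*Emil₁* is an R-expression. Principle C requires it to be free everywhere.
*he₁* c-commands it and carries the same index.
The R-expression is bound → Principle C violation.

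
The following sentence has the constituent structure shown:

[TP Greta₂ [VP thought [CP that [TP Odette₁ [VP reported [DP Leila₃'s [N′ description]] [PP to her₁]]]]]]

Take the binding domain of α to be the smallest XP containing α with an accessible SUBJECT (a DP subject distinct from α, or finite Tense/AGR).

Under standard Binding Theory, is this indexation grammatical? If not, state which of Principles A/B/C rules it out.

Principle B

The two coindexed NPs are *Odette₁* and *her₁*.
*her₁* is a pronoun. Its binding domain is the embedded TP, whose subject is Odette₁.
*Odette₁* c-commands it within that domain and carries the same index.
The pronoun is locally bound → Principle B violation.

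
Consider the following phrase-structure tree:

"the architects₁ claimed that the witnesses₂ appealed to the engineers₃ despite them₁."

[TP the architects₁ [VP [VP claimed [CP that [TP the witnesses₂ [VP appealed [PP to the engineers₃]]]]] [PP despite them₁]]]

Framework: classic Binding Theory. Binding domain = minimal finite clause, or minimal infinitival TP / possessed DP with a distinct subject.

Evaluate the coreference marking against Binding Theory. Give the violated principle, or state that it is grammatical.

Principle B

The two coindexed NPs are *the architects₁* and *them₁*.
*them₁* is a pronoun. Its binding domain is the matrix TP, whose subject is the architects₁.
*the architects₁* c-commands it within that domain and carries the same index.
The pronoun is locally bound → Principle B violation.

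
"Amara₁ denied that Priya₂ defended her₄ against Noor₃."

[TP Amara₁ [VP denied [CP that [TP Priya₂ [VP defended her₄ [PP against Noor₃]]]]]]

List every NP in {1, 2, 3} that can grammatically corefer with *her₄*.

*her* is a pronoun, so Principle B applies: it must be free in its binding domain.
Binding domain of *her₄*: the embedded TP, whose subject is Priya₂.
*Amara₁* c-commands the pronoun but from outside its binding domain, and is not c-commanded by it → coindexation permitted.
*Priya₂* c-commands the pronoun within its binding domain → coindexation would violate Principle B.
*Noor₃*: the pronoun c-commands this R-expression → coindexation would violate Principle C on *Noor₃*.

{1}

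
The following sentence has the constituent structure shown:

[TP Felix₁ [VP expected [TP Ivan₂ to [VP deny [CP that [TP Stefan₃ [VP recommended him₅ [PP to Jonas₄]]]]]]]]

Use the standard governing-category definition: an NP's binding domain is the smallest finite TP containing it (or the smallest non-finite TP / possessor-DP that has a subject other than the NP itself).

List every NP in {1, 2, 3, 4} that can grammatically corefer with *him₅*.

*him* is a pronoun, so Principle B applies: it must be free in its binding domain.
Binding domain of *him₅*: the embedded TP, whose subject is Stefan₃.
*Felix₁* c-commands the pronoun but from outside its binding domain, and is not c-commanded by it → coindexation permitted.
*Ivan₂* c-commands the pronoun but from outside its binding domain, and is not c-commanded by it → coindexation permitted.
*Stefan₃* c-commands the pronoun within its binding domain → coindexation would violate Principle B.
*Jonas₄*: the pronoun c-commands this R-expression → coindexation would violate Principle C on *Jonas₄*.

{1, 2}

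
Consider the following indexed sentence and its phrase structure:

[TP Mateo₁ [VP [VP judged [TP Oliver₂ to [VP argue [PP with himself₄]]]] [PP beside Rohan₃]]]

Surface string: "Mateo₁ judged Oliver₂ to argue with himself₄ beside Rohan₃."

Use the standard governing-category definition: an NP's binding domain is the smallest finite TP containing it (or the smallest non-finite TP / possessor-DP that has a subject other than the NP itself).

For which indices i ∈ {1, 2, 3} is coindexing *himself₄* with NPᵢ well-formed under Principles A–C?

*himself* is an anaphor, so Principle A applies: it must be bound in its binding domain.
Binding domain of *himself₄*: the embedded TP, whose subject is Oliver₂.
*Mateo₁* c-commands the anaphor but is outside its binding domain → cannot satisfy Principle A.
*Oliver₂* c-commands the anaphor within its binding domain → licit binder.
*Rohan₃* does not c-command the anaphor → cannot bind it.

{2}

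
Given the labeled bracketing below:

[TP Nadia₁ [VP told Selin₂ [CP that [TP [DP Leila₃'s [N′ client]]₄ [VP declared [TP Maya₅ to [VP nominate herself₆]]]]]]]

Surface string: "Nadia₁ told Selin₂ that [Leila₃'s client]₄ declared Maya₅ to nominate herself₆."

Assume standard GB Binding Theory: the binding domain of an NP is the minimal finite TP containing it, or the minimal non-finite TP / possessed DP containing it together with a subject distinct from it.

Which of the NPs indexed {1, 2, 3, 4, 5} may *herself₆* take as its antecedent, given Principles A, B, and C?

{5}

*herself* is an anaphor, so Principle A applies: it must be bound in its binding domain.
Binding domain of *herself₆*: the embedded TP, whose subject is Maya₅.
*Nadia₁* c-commands the anaphor but is outside its binding domain → cannot satisfy Principle A.
*Selin₂* c-commands the anaphor but is outside its binding domain → cannot satisfy Principle A.
*Leila₃* does not c-command the anaphor → cannot bind it.
*[Leila₃'s client]₄* c-commands the anaphor but is outside its binding domain → cannot satisfy Principle A.
*Maya₅* c-commands the anaphor within its binding domain → licit binder.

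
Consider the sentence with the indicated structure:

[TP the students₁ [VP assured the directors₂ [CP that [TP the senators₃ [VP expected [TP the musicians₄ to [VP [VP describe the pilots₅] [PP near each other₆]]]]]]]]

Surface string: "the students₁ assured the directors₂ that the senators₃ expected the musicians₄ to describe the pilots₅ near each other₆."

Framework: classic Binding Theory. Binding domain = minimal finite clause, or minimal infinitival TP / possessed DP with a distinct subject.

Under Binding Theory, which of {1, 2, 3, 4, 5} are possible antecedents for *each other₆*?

{4}

*each other* is an anaphor, so Principle A applies: it must be bound in its binding domain.
Binding domain of *each other₆*: the embedded TP, whose subject is the musicians₄.
*the students₁* c-commands the anaphor but is outside its binding domain → cannot satisfy Principle A.
*the directors₂* c-commands the anaphor but is outside its binding domain → cannot satisfy Principle A.
*the senators₃* c-commands the anaphor but is outside its binding domain → cannot satisfy Principle A.
*the musicians₄* c-commands the anaphor within its binding domain → licit binder.
*the pilots₅* does not c-command the anaphor → cannot bind it.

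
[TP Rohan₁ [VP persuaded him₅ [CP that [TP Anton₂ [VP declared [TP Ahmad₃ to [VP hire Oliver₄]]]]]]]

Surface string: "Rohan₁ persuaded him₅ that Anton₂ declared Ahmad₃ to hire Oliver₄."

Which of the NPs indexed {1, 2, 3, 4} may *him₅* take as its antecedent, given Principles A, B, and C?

none

*him* is a pronoun, so Principle B applies: it must be free in its binding domain.
Binding domain of *him₅*: the matrix TP, whose subject is Rohan₁.
*Rohan₁* c-commands the pronoun within its binding domain → coindexation would violate Principle B.
*Anton₂*: the pronoun c-commands this R-expression → coindexation would violate Principle C on *Anton₂*.
*Ahmad₃*: the pronoun c-commands this R-expression → coindexation would violate Principle C on *Ahmad₃*.
*Oliver₄*: the pronoun c-commands this R-expression → coindexation would violate Principle C on *Oliver₄*.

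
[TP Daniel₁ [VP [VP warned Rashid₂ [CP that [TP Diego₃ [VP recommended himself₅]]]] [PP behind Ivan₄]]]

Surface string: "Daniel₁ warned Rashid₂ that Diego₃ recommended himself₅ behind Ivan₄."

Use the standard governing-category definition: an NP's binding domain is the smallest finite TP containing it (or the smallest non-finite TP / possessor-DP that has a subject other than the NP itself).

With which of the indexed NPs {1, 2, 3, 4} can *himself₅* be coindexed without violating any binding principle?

{3}

*himself* is an anaphor, so Principle A applies: it must be bound in its binding domain.
Binding domain of *himself₅*: the embedded TP, whose subject is Diego₃.
*Daniel₁* c-commands the anaphor but is outside its binding domain → cannot satisfy Principle A.
*Rashid₂* c-commands the anaphor but is outside its binding domain → cannot satisfy Principle A.
*Diego₃* c-commands the anaphor within its binding domain → licit binder.
*Ivan₄* does not c-command the anaphor → cannot bind it.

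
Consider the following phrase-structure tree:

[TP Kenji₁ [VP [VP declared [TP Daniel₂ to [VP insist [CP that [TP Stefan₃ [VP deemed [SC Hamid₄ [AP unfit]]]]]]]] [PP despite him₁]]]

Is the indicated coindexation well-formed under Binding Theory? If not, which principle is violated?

Principle B

The two coindexed NPs are *Kenji₁* and *him₁*.
*him₁* is a pronoun. Its binding domain is the matrix TP, whose subject is Kenji₁.
*Kenji₁* c-commands it within that domain and carries the same index.
The pronoun is locally bound → Principle B violation.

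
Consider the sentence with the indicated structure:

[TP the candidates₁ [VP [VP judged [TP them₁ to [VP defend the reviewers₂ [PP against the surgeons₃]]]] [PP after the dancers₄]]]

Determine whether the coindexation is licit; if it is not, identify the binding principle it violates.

The two coindexed NPs are *the candidates₁* and *them₁*.
*them₁* is a pronoun. Its binding domain is the matrix TP, whose subject is the candidates₁.
*the candidates₁* c-commands it within that domain and carries the same index.
The pronoun is locally bound → Principle B violation.

Principle B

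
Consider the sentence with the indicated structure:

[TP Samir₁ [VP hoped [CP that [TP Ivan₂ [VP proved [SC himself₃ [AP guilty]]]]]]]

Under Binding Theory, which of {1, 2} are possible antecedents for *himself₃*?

{2}

*himself* is an anaphor, so Principle A applies: it must be bound in its binding domain.
Binding domain of *himself₃*: the embedded TP, whose subject is Ivan₂.
*Samir₁* c-commands the anaphor but is outside its binding domain → cannot satisfy Principle A.
*Ivan₂* c-commands the anaphor within its binding domain → licit binder.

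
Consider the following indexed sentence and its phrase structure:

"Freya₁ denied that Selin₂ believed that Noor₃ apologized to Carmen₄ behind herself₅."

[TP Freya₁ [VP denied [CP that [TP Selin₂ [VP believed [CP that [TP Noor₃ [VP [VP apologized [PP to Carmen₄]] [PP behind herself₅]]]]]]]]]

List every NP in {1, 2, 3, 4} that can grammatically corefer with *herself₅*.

*herself* is an anaphor, so Principle A applies: it must be bound in its binding domain.
Binding domain of *herself₅*: the embedded TP, whose subject is Noor₃.
*Freya₁* c-commands the anaphor but is outside its binding domain → cannot satisfy Principle A.
*Selin₂* c-commands the anaphor but is outside its binding domain → cannot satisfy Principle A.
*Noor₃* c-commands the anaphor within its binding domain → licit binder.
*Carmen₄* does not c-command the anaphor → cannot bind it.

{3}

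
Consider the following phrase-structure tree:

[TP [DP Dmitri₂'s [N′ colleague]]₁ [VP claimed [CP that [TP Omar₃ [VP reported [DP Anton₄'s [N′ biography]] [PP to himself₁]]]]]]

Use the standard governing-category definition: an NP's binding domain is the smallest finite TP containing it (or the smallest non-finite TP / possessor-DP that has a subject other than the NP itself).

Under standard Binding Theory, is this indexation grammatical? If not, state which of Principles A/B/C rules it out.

Principle A

The two coindexed NPs are *[Dmitri₂'s colleague]₁* and *himself₁*.
*himself₁* is an anaphor. Principle A requires it to be bound within its binding domain — the embedded TP, whose subject is Omar₃.
Within that domain it is c-commanded by *Omar₃*, which does not share its index.
*[Dmitri₂'s colleague]₁* does c-command the anaphor, but from outside its binding domain.
The anaphor is unbound in its domain → Principle A violation.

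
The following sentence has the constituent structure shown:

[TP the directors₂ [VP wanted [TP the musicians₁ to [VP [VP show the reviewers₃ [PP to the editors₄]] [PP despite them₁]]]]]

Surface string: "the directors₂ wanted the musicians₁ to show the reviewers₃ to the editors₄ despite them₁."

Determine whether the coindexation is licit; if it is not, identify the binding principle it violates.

The two coindexed NPs are *the musicians₁* and *them₁*.
*them₁* is a pronoun. Its binding domain is the embedded TP, whose subject is the musicians₁.
*the musicians₁* c-commands it within that domain and carries the same index.
The pronoun is locally bound → Principle B violation.

Principle B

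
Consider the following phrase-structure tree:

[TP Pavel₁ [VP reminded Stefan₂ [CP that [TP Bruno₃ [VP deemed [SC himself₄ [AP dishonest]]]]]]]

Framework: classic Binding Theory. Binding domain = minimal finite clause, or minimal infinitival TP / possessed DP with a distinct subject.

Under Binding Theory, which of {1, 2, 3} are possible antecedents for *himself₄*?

{3}

*himself* is an anaphor, so Principle A applies: it must be bound in its binding domain.
Binding domain of *himself₄*: the embedded TP, whose subject is Bruno₃.
*Pavel₁* c-commands the anaphor but is outside its binding domain → cannot satisfy Principle A.
*Stefan₂* c-commands the anaphor but is outside its binding domain → cannot satisfy Principle A.
*Bruno₃* c-commands the anaphor within its binding domain → licit binder.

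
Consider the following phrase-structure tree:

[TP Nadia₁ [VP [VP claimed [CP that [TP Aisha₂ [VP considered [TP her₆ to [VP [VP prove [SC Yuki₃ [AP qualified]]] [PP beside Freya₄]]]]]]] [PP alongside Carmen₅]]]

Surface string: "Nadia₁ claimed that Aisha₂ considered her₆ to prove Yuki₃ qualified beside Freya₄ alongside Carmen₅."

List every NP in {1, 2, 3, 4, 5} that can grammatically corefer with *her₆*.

*her* is a pronoun, so Principle B applies: it must be free in its binding domain.
Binding domain of *her₆*: the embedded TP, whose subject is Aisha₂.
*Nadia₁* c-commands the pronoun but from outside its binding domain, and is not c-commanded by it → coindexation permitted.
*Aisha₂* c-commands the pronoun within its binding domain → coindexation would violate Principle B.
*Yuki₃*: the pronoun c-commands this R-expression → coindexation would violate Principle C on *Yuki₃*.
*Freya₄*: the pronoun c-commands this R-expression → coindexation would violate Principle C on *Freya₄*.
*Carmen₅* and the pronoun do not c-command one another → neither Principle B nor Principle C is at stake; coindexation permitted.

{1, 5}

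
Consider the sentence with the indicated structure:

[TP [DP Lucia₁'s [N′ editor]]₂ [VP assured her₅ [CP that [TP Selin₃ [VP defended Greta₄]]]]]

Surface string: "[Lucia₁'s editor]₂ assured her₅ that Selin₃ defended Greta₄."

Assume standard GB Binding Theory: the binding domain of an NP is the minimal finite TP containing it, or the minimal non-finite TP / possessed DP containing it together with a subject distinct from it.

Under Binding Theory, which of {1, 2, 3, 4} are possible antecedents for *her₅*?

*her* is a pronoun, so Principle B applies: it must be free in its binding domain.
Binding domain of *her₅*: the matrix TP, whose subject is [Lucia₁'s editor]₂.
*Lucia₁* and the pronoun do not c-command one another → neither Principle B nor Principle C is at stake; coindexation permitted.
*[Lucia₁'s editor]₂* c-commands the pronoun within its binding domain → coindexation would violate Principle B.
*Selin₃*: the pronoun c-commands this R-expression → coindexation would violate Principle C on *Selin₃*.
*Greta₄*: the pronoun c-commands this R-expression → coindexation would violate Principle C on *Greta₄*.

{1}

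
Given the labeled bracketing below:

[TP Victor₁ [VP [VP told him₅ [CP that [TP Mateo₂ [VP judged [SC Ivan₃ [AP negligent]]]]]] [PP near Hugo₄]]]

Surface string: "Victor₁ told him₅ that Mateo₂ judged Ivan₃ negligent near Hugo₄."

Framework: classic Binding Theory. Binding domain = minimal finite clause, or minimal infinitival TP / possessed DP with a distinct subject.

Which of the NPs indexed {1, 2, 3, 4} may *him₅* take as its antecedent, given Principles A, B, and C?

*him* is a pronoun, so Principle B applies: it must be free in its binding domain.
Binding domain of *him₅*: the matrix TP, whose subject is Victor₁.
*Victor₁* c-commands the pronoun within its binding domain → coindexation would violate Principle B.
*Mateo₂*: the pronoun c-commands this R-expression → coindexation would violate Principle C on *Mateo₂*.
*Ivan₃*: the pronoun c-commands this R-expression → coindexation would violate Principle C on *Ivan₃*.
*Hugo₄* and the pronoun do not c-command one another → neither Principle B nor Principle C is at stake; coindexation permitted.

{4}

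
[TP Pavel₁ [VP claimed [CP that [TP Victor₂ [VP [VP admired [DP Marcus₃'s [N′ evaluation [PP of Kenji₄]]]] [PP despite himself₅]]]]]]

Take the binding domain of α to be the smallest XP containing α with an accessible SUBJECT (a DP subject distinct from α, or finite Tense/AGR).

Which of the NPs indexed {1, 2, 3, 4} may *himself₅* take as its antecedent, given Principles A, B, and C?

{2}

*himself* is an anaphor, so Principle A applies: it must be bound in its binding domain.
Binding domain of *himself₅*: the embedded TP, whose subject is Victor₂.
*Pavel₁* c-commands the anaphor but is outside its binding domain → cannot satisfy Principle A.
*Victor₂* c-commands the anaphor within its binding domain → licit binder.
*Marcus₃* does not c-command the anaphor → cannot bind it.
*Kenji₄* does not c-command the anaphor → cannot bind it.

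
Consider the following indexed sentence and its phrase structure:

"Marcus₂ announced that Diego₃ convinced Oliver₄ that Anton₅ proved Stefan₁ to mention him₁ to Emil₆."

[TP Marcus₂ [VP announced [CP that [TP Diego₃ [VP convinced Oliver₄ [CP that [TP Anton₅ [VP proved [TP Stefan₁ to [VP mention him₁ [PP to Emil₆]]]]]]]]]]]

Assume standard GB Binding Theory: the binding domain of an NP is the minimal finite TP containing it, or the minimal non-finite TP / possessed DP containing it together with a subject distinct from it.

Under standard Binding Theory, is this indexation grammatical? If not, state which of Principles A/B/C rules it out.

The two coindexed NPs are *Stefan₁* and *him₁*.
*him₁* is a pronoun. Its binding domain is the embedded TP, whose subject is Stefan₁.
*Stefan₁* c-commands it within that domain and carries the same index.
The pronoun is locally bound → Principle B violation.

Principle B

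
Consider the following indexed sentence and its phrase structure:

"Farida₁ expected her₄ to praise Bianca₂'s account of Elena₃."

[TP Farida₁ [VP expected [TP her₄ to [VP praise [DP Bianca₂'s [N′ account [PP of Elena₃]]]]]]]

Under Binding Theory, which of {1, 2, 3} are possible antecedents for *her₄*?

*her* is a pronoun, so Principle B applies: it must be free in its binding domain.
Binding domain of *her₄*: the matrix TP, whose subject is Farida₁.
*Farida₁* c-commands the pronoun within its binding domain → coindexation would violate Principle B.
*Bianca₂*: the pronoun c-commands this R-expression → coindexation would violate Principle C on *Bianca₂*.
*Elena₃*: the pronoun c-commands this R-expression → coindexation would violate Principle C on *Elena₃*.

none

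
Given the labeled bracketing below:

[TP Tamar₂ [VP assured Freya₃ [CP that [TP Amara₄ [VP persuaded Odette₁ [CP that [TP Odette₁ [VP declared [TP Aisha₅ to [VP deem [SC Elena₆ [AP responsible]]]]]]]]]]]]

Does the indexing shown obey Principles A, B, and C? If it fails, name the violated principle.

The two coindexed NPs are *Odette₁* (the lower occurrence) and *Odette₁* (the higher occurrence).
*Odette₁* (the lower occurrence) is an R-expression. Principle C requires it to be free everywhere.
*Odette₁* (the higher occurrence) c-commands it and carries the same index.
The R-expression is bound → Principle C violation.

Principle C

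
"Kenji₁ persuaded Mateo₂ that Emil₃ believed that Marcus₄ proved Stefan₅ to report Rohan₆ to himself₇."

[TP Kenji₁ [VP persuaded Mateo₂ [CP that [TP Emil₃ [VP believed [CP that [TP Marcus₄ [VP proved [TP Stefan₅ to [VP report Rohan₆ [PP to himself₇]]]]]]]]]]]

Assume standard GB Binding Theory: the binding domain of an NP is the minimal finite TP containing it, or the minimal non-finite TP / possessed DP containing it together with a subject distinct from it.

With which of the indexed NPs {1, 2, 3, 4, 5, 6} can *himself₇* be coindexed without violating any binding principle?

{5, 6}

*himself* is an anaphor, so Principle A applies: it must be bound in its binding domain.
Binding domain of *himself₇*: the embedded TP, whose subject is Stefan₅.
*Kenji₁* c-commands the anaphor but is outside its binding domain → cannot satisfy Principle A.
*Mateo₂* c-commands the anaphor but is outside its binding domain → cannot satisfy Principle A.
*Emil₃* c-commands the anaphor but is outside its binding domain → cannot satisfy Principle A.
*Marcus₄* c-commands the anaphor but is outside its binding domain → cannot satisfy Principle A.
*Stefan₅* c-commands the anaphor within its binding domain → licit binder.
*Rohan₆* c-commands the anaphor within its binding domain → licit binder.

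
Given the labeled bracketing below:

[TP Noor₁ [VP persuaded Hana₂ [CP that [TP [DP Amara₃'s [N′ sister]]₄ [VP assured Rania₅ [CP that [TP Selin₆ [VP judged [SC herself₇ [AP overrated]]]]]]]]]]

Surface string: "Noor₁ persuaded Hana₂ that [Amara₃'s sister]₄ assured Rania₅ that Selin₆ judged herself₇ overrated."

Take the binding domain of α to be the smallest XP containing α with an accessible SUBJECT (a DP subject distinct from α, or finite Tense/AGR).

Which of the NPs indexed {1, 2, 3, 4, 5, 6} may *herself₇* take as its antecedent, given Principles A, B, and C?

*herself* is an anaphor, so Principle A applies: it must be bound in its binding domain.
Binding domain of *herself₇*: the embedded TP, whose subject is Selin₆.
*Noor₁* c-commands the anaphor but is outside its binding domain → cannot satisfy Principle A.
*Hana₂* c-commands the anaphor but is outside its binding domain → cannot satisfy Principle A.
*Amara₃* does not c-command the anaphor → cannot bind it.
*[Amara₃'s sister]₄* c-commands the anaphor but is outside its binding domain → cannot satisfy Principle A.
*Rania₅* c-commands the anaphor but is outside its binding domain → cannot satisfy Principle A.
*Selin₆* c-commands the anaphor within its binding domain → licit binder.

{6}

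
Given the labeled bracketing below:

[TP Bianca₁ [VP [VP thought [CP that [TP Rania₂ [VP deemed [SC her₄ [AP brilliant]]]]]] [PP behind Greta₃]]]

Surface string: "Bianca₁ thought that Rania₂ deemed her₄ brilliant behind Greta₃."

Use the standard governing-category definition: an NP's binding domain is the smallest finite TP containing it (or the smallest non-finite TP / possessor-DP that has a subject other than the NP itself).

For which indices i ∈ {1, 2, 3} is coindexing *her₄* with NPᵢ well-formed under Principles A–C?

*her* is a pronoun, so Principle B applies: it must be free in its binding domain.
Binding domain of *her₄*: the embedded TP, whose subject is Rania₂.
*Bianca₁* c-commands the pronoun but from outside its binding domain, and is not c-commanded by it → coindexation permitted.
*Rania₂* c-commands the pronoun within its binding domain → coindexation would violate Principle B.
*Greta₃* and the pronoun do not c-command one another → neither Principle B nor Principle C is at stake; coindexation permitted.

{1, 3}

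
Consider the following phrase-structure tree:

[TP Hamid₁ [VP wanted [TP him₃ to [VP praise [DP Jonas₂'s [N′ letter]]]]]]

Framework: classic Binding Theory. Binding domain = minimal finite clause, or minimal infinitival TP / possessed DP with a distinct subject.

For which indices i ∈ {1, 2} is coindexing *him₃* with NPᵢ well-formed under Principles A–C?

none

*him* is a pronoun, so Principle B applies: it must be free in its binding domain.
Binding domain of *him₃*: the matrix TP, whose subject is Hamid₁.
*Hamid₁* c-commands the pronoun within its binding domain → coindexation would violate Principle B.
*Jonas₂*: the pronoun c-commands this R-expression → coindexation would violate Principle C on *Jonas₂*.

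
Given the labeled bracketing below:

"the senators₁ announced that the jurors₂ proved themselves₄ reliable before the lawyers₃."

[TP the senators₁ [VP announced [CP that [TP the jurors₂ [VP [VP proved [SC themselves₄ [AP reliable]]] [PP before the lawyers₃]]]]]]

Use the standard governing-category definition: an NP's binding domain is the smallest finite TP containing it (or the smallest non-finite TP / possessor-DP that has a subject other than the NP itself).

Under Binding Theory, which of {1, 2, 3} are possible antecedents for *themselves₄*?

*themselves* is an anaphor, so Principle A applies: it must be bound in its binding domain.
Binding domain of *themselves₄*: the embedded TP, whose subject is the jurors₂.
*the senators₁* c-commands the anaphor but is outside its binding domain → cannot satisfy Principle A.
*the jurors₂* c-commands the anaphor within its binding domain → licit binder.
*the lawyers₃* does not c-command the anaphor → cannot bind it.

{2}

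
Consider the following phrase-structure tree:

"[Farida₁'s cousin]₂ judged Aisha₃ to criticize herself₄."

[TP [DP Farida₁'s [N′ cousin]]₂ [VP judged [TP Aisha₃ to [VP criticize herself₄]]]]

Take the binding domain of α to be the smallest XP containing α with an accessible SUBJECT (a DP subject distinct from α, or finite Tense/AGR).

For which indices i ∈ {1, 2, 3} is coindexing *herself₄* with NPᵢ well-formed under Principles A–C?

*herself* is an anaphor, so Principle A applies: it must be bound in its binding domain.
Binding domain of *herself₄*: the embedded TP, whose subject is Aisha₃.
*Farida₁* does not c-command the anaphor → cannot bind it.
*[Farida₁'s cousin]₂* c-commands the anaphor but is outside its binding domain → cannot satisfy Principle A.
*Aisha₃* c-commands the anaphor within its binding domain → licit binder.

{3}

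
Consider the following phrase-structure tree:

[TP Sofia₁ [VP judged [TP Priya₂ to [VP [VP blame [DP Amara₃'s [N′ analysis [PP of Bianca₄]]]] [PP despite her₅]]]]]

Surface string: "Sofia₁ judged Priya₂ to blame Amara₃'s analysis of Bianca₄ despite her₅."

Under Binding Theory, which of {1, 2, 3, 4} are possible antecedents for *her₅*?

{1, 3, 4}

*her* is a pronoun, so Principle B applies: it must be free in its binding domain.
Binding domain of *her₅*: the embedded TP, whose subject is Priya₂.
*Sofia₁* c-commands the pronoun but from outside its binding domain, and is not c-commanded by it → coindexation permitted.
*Priya₂* c-commands the pronoun within its binding domain → coindexation would violate Principle B.
*Amara₃* and the pronoun do not c-command one another → neither Principle B nor Principle C is at stake; coindexation permitted.
*Bianca₄* and the pronoun do not c-command one another → neither Principle B nor Principle C is at stake; coindexation permitted.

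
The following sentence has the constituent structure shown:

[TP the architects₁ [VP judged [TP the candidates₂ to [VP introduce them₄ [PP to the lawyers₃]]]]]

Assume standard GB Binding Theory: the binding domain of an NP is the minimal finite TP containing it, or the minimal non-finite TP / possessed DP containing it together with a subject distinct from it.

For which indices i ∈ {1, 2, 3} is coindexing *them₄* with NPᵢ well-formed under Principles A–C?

{1}

*them* is a pronoun, so Principle B applies: it must be free in its binding domain.
Binding domain of *them₄*: the embedded TP, whose subject is the candidates₂.
*the architects₁* c-commands the pronoun but from outside its binding domain, and is not c-commanded by it → coindexation permitted.
*the candidates₂* c-commands the pronoun within its binding domain → coindexation would violate Principle B.
*the lawyers₃*: the pronoun c-commands this R-expression → coindexation would violate Principle C on *the lawyers₃*.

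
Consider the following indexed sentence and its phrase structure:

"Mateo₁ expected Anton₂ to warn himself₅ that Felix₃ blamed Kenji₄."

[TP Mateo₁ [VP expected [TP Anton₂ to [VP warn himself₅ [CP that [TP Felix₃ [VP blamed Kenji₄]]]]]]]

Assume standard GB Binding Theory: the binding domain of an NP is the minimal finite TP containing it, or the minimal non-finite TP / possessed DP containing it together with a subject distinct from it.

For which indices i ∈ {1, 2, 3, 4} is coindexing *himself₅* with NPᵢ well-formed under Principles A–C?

*himself* is an anaphor, so Principle A applies: it must be bound in its binding domain.
Binding domain of *himself₅*: the embedded TP, whose subject is Anton₂.
*Mateo₁* c-commands the anaphor but is outside its binding domain → cannot satisfy Principle A.
*Anton₂* c-commands the anaphor within its binding domain → licit binder.
*Felix₃* does not c-command the anaphor → cannot bind it.
*Kenji₄* does not c-command the anaphor → cannot bind it.

{2}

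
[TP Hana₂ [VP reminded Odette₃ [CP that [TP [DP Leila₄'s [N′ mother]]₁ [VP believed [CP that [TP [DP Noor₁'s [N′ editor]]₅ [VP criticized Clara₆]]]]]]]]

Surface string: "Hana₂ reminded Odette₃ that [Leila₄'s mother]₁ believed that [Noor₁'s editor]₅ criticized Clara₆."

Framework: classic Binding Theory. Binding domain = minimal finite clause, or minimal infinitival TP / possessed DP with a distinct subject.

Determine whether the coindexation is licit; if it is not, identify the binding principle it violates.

Principle C

The two coindexed NPs are *[Leila₄'s mother]₁* and *Noor₁*.
*Noor₁* is an R-expression. Principle C requires it to be free everywhere.
*[Leila₄'s mother]₁* c-commands it and carries the same index.
The R-expression is bound → Principle C violation.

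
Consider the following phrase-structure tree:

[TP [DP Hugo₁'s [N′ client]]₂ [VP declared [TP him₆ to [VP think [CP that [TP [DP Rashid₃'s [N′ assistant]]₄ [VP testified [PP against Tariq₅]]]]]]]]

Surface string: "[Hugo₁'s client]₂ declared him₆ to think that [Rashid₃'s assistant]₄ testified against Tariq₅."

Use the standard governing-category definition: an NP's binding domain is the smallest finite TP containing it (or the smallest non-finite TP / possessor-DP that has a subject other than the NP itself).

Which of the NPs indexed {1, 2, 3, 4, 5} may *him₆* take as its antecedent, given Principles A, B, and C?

{1}

*him* is a pronoun, so Principle B applies: it must be free in its binding domain.
Binding domain of *him₆*: the matrix TP, whose subject is [Hugo₁'s client]₂.
*Hugo₁* and the pronoun do not c-command one another → neither Principle B nor Principle C is at stake; coindexation permitted.
*[Hugo₁'s client]₂* c-commands the pronoun within its binding domain → coindexation would violate Principle B.
*Rashid₃*: the pronoun c-commands this R-expression → coindexation would violate Principle C on *Rashid₃*.
*[Rashid₃'s assistant]₄*: the pronoun c-commands this R-expression → coindexation would violate Principle C on *[Rashid₃'s assistant]₄*.
*Tariq₅*: the pronoun c-commands this R-expression → coindexation would violate Principle C on *Tariq₅*.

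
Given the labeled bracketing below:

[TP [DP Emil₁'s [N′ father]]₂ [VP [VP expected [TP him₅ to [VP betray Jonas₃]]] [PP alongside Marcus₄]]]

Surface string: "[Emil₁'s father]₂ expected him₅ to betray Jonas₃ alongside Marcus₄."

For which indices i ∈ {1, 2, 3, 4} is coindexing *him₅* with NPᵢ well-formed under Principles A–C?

*him* is a pronoun, so Principle B applies: it must be free in its binding domain.
Binding domain of *him₅*: the matrix TP, whose subject is [Emil₁'s father]₂.
*Emil₁* and the pronoun do not c-command one another → neither Principle B nor Principle C is at stake; coindexation permitted.
*[Emil₁'s father]₂* c-commands the pronoun within its binding domain → coindexation would violate Principle B.
*Jonas₃*: the pronoun c-commands this R-expression → coindexation would violate Principle C on *Jonas₃*.
*Marcus₄* and the pronoun do not c-command one another → neither Principle B nor Principle C is at stake; coindexation permitted.

{1, 4}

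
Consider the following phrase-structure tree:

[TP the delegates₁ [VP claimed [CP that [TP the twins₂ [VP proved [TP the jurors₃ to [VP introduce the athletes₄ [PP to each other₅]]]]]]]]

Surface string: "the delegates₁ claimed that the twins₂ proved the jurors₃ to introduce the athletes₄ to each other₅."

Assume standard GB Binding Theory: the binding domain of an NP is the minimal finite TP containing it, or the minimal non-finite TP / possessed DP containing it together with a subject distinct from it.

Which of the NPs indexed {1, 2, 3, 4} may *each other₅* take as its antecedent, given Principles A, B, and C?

*each other* is an anaphor, so Principle A applies: it must be bound in its binding domain.
Binding domain of *each other₅*: the embedded TP, whose subject is the jurors₃.
*the delegates₁* c-commands the anaphor but is outside its binding domain → cannot satisfy Principle A.
*the twins₂* c-commands the anaphor but is outside its binding domain → cannot satisfy Principle A.
*the jurors₃* c-commands the anaphor within its binding domain → licit binder.
*the athletes₄* c-commands the anaphor within its binding domain → licit binder.

{3, 4}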